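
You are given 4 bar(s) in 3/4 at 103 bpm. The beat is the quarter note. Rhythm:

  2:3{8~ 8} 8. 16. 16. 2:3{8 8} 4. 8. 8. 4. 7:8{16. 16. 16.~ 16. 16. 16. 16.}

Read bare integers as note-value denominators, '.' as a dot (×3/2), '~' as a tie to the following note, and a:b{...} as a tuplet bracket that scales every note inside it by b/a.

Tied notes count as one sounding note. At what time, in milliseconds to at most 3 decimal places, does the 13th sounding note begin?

note 13 onset = 69/7b = 5742.025ms

1. 0.0ms @ 0 + 873.786ms (3/2)
2. 873.786ms @ 3/2 + 436.893ms (3/4)
3. 1310.68ms @ 9/4 + 218.447ms (3/8)
4. 1529.126ms @ 21/8 + 218.447ms (3/8)
5. 1747.573ms @ 3 + 436.893ms (3/4)
6. 2184.466ms @ 15/4 + 436.893ms (3/4)
7. 2621.359ms @ 9/2 + 873.786ms (3/2)
8. 3495.146ms @ 6 + 436.893ms (3/4)
9. 3932.039ms @ 27/4 + 436.893ms (3/4)
10. 4368.932ms @ 15/2 + 873.786ms (3/2)
11. 5242.718ms @ 9 + 249.653ms (3/7)
12. 5492.372ms @ 66/7 + 249.653ms (3/7)
13. 5742.025ms @ 69/7 + 499.307ms (6/7)
14. 6241.331ms @ 75/7 + 249.653ms (3/7)
15. 6490.985ms @ 78/7 + 249.653ms (3/7)
16. 6740.638ms @ 81/7 + 249.653ms (3/7)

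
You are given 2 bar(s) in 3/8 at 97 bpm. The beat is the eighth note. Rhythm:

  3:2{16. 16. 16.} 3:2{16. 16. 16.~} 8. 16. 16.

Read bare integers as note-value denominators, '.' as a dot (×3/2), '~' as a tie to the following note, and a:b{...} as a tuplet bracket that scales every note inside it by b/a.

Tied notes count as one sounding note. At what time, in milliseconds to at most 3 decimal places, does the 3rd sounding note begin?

note 3 onset = 1b = 618.557ms

1. 0.0ms @ 0 + 309.278ms (1/2)
2. 309.278ms @ 1/2 + 309.278ms (1/2)
3. 618.557ms @ 1 + 309.278ms (1/2)
4. 927.835ms @ 3/2 + 309.278ms (1/2)
5. 1237.113ms @ 2 + 309.278ms (1/2)
6. 1546.392ms @ 5/2 + 1237.113ms (2)
7. 2783.505ms @ 9/2 + 463.918ms (3/4)
8. 3247.423ms @ 21/4 + 463.918ms (3/4)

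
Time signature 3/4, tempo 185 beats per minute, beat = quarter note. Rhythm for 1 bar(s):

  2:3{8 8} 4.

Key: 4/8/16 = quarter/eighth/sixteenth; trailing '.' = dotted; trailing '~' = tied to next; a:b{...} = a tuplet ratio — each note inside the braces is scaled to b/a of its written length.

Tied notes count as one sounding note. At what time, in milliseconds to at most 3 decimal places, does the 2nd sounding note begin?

1. 0.0ms @ 0 + 243.243ms (3/4)
2. 243.243ms @ 3/4 + 243.243ms (3/4)
3. 486.486ms @ 3/2 + 486.486ms (3/2)

note 2 onset = 3/4b = 243.243ms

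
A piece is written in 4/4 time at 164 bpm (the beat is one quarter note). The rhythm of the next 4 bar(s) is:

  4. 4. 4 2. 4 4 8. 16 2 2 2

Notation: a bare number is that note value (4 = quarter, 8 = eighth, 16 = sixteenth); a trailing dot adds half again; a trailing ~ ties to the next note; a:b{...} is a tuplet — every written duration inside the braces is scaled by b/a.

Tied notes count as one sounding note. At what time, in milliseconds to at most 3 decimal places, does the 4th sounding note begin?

1. 0.0ms @ 0 + 548.78ms (3/2)
2. 548.78ms @ 3/2 + 548.78ms (3/2)
3. 1097.561ms @ 3 + 365.854ms (1)
4. 1463.415ms @ 4 + 1097.561ms (3)
5. 2560.976ms @ 7 + 365.854ms (1)
6. 2926.829ms @ 8 + 365.854ms (1)
7. 3292.683ms @ 9 + 274.39ms (3/4)
8. 3567.073ms @ 39/4 + 91.463ms (1/4)
9. 3658.537ms @ 10 + 731.707ms (2)
10. 4390.244ms @ 12 + 731.707ms (2)
11. 5121.951ms @ 14 + 731.707ms (2)

note 4 onset = 4b = 1463.415ms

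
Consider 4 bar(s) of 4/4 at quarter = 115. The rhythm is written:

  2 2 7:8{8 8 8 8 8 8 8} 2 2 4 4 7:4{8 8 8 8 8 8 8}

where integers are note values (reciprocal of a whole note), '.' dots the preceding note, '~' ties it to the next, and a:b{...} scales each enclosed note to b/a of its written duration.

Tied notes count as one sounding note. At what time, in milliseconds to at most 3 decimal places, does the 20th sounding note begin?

1. 0.0ms @ 0 + 1043.478ms (2)
2. 1043.478ms @ 2 + 1043.478ms (2)
3. 2086.957ms @ 4 + 298.137ms (4/7)
4. 2385.093ms @ 32/7 + 298.137ms (4/7)
5. 2683.23ms @ 36/7 + 298.137ms (4/7)
6. 2981.366ms @ 40/7 + 298.137ms (4/7)
7. 3279.503ms @ 44/7 + 298.137ms (4/7)
8. 3577.64ms @ 48/7 + 298.137ms (4/7)
9. 3875.776ms @ 52/7 + 298.137ms (4/7)
10. 4173.913ms @ 8 + 1043.478ms (2)
11. 5217.391ms @ 10 + 1043.478ms (2)
12. 6260.87ms @ 12 + 521.739ms (1)
13. 6782.609ms @ 13 + 521.739ms (1)
14. 7304.348ms @ 14 + 149.068ms (2/7)
15. 7453.416ms @ 100/7 + 149.068ms (2/7)
16. 7602.484ms @ 102/7 + 149.068ms (2/7)
17. 7751.553ms @ 104/7 + 149.068ms (2/7)
18. 7900.621ms @ 106/7 + 149.068ms (2/7)
19. 8049.689ms @ 108/7 + 149.068ms (2/7)
20. 8198.758ms @ 110/7 + 149.068ms (2/7)

note 20 onset = 110/7b = 8198.758ms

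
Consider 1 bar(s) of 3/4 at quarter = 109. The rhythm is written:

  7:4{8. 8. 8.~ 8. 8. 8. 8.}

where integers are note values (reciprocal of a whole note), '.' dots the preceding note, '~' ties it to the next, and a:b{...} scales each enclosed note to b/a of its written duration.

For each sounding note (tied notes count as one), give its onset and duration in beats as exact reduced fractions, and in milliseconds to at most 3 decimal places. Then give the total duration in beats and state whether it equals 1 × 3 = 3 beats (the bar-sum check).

1) 0.0ms=0b +235.911ms=3/7b
2) 235.911ms=3/7b +235.911ms=3/7b
3) 471.822ms=6/7b +471.822ms=6/7b
4) 943.644ms=12/7b +235.911ms=3/7b
5) 1179.554ms=15/7b +235.911ms=3/7b
6) 1415.465ms=18/7b +235.911ms=3/7b
Σ=3b of 3 (109bpm 3/4) — PASS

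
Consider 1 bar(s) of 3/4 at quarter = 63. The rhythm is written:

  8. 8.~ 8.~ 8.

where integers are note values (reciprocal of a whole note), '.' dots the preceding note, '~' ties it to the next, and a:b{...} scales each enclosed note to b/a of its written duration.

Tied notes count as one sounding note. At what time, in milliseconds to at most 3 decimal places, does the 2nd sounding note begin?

1. 0.0ms @ 0 + 714.286ms (3/4)
2. 714.286ms @ 3/4 + 2142.857ms (9/4)

note 2 onset = 3/4b = 714.286ms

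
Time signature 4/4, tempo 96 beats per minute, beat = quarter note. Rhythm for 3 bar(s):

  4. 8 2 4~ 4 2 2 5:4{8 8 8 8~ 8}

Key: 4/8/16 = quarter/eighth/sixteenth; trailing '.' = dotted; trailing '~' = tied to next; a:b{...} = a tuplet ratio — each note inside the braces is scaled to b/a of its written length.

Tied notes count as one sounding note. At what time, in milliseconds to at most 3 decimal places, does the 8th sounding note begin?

note 8 onset = 52/5b = 6500.0ms

1. 0.0ms @ 0 + 937.5ms (3/2)
2. 937.5ms @ 3/2 + 312.5ms (1/2)
3. 1250.0ms @ 2 + 1250.0ms (2)
4. 2500.0ms @ 4 + 1250.0ms (2)
5. 3750.0ms @ 6 + 1250.0ms (2)
6. 5000.0ms @ 8 + 1250.0ms (2)
7. 6250.0ms @ 10 + 250.0ms (2/5)
8. 6500.0ms @ 52/5 + 250.0ms (2/5)
9. 6750.0ms @ 54/5 + 250.0ms (2/5)
10. 7000.0ms @ 56/5 + 500.0ms (4/5)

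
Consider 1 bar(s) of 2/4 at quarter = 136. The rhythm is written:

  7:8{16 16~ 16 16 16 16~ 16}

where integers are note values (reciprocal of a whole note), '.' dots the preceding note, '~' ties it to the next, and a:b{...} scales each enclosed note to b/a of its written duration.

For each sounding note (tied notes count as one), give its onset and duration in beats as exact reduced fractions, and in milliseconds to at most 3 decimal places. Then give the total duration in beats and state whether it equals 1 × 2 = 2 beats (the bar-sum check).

1) 0.0ms=0b +126.05ms=2/7b
2) 126.05ms=2/7b +252.101ms=4/7b
3) 378.151ms=6/7b +126.05ms=2/7b
4) 504.202ms=8/7b +126.05ms=2/7b
5) 630.252ms=10/7b +252.101ms=4/7b
Σ=2b of 2 (136bpm 2/4) — PASS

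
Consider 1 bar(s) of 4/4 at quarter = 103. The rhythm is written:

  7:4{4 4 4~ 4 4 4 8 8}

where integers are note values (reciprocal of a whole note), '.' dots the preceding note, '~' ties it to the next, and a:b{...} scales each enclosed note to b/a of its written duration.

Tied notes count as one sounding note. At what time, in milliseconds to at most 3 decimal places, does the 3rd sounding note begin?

1. 0.0ms @ 0 + 332.871ms (4/7)
2. 332.871ms @ 4/7 + 332.871ms (4/7)
3. 665.742ms @ 8/7 + 665.742ms (8/7)
4. 1331.484ms @ 16/7 + 332.871ms (4/7)
5. 1664.355ms @ 20/7 + 332.871ms (4/7)
6. 1997.226ms @ 24/7 + 166.436ms (2/7)
7. 2163.662ms @ 26/7 + 166.436ms (2/7)

note 3 onset = 8/7b = 665.742ms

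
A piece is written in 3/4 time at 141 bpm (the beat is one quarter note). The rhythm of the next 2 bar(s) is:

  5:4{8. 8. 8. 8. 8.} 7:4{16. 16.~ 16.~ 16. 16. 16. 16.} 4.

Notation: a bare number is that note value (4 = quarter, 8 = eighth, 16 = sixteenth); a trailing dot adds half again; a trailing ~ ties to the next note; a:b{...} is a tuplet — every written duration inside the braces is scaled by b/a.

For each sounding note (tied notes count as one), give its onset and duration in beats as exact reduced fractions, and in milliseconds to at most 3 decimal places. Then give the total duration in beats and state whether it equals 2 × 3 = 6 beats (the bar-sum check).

1) 0.0ms=0b +255.319ms=3/5b
2) 255.319ms=3/5b +255.319ms=3/5b
3) 510.638ms=6/5b +255.319ms=3/5b
4) 765.957ms=9/5b +255.319ms=3/5b
5) 1021.277ms=12/5b +255.319ms=3/5b
6) 1276.596ms=3b +91.185ms=3/14b
7) 1367.781ms=45/14b +273.556ms=9/14b
8) 1641.337ms=27/7b +91.185ms=3/14b
9) 1732.523ms=57/14b +91.185ms=3/14b
10) 1823.708ms=30/7b +91.185ms=3/14b
11) 1914.894ms=9/2b +638.298ms=3/2b
Σ=6b of 6 (141bpm 3/4) — PASS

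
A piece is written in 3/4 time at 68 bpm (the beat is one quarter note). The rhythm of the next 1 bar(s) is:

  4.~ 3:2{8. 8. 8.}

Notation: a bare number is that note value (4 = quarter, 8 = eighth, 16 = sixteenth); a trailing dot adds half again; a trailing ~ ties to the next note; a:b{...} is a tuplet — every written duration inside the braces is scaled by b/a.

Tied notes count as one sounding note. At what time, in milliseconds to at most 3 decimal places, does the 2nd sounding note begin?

1. 0.0ms @ 0 + 1764.706ms (2)
2. 1764.706ms @ 2 + 441.176ms (1/2)
3. 2205.882ms @ 5/2 + 441.176ms (1/2)

note 2 onset = 2b = 1764.706ms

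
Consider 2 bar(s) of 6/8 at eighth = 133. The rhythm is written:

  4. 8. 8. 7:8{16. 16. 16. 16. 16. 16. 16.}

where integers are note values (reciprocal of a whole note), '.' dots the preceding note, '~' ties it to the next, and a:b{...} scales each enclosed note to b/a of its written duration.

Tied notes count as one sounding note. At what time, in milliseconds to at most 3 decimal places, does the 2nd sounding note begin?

1. 0.0ms @ 0 + 1353.383ms (3)
2. 1353.383ms @ 3 + 676.692ms (3/2)
3. 2030.075ms @ 9/2 + 676.692ms (3/2)
4. 2706.767ms @ 6 + 386.681ms (6/7)
5. 3093.448ms @ 48/7 + 386.681ms (6/7)
6. 3480.129ms @ 54/7 + 386.681ms (6/7)
7. 3866.81ms @ 60/7 + 386.681ms (6/7)
8. 4253.491ms @ 66/7 + 386.681ms (6/7)
9. 4640.172ms @ 72/7 + 386.681ms (6/7)
10. 5026.853ms @ 78/7 + 386.681ms (6/7)

note 2 onset = 3b = 1353.383ms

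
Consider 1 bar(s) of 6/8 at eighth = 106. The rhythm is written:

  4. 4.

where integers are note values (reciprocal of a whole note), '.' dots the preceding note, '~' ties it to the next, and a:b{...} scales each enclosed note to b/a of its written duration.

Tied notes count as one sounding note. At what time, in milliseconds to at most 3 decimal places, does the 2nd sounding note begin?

note 2 onset = 3b = 1698.113ms

1. 0.0ms @ 0 + 1698.113ms (3)
2. 1698.113ms @ 3 + 1698.113ms (3)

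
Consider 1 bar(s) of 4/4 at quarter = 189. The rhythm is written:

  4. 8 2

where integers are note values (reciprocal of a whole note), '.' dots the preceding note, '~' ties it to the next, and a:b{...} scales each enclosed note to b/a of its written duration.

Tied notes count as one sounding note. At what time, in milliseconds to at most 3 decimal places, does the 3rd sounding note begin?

note 3 onset = 2b = 634.921ms

1. 0.0ms @ 0 + 476.19ms (3/2)
2. 476.19ms @ 3/2 + 158.73ms (1/2)
3. 634.921ms @ 2 + 634.921ms (2)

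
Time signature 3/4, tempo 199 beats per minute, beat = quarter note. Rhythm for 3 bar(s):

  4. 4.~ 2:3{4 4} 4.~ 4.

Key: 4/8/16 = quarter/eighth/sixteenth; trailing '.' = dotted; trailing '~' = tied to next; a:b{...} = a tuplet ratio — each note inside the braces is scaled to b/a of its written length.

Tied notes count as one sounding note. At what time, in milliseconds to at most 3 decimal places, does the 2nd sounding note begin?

note 2 onset = 3/2b = 452.261ms

1. 0.0ms @ 0 + 452.261ms (3/2)
2. 452.261ms @ 3/2 + 904.523ms (3)
3. 1356.784ms @ 9/2 + 452.261ms (3/2)
4. 1809.045ms @ 6 + 904.523ms (3)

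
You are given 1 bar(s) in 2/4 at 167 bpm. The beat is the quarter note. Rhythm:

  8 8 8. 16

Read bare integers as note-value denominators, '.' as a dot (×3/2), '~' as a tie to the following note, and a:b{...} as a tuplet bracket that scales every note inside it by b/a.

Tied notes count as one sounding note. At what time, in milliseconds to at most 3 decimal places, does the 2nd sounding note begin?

1. 0.0ms @ 0 + 179.641ms (1/2)
2. 179.641ms @ 1/2 + 179.641ms (1/2)
3. 359.281ms @ 1 + 269.461ms (3/4)
4. 628.743ms @ 7/4 + 89.82ms (1/4)

note 2 onset = 1/2b = 179.641ms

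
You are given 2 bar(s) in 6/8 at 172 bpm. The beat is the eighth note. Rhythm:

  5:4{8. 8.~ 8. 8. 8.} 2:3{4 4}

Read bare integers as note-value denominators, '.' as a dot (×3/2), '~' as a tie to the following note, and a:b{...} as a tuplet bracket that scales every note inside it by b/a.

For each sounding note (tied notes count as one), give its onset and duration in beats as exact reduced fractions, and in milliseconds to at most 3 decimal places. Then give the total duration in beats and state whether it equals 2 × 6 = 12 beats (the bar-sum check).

1) 0.0ms=0b +418.605ms=6/5b
2) 418.605ms=6/5b +837.209ms=12/5b
3) 1255.814ms=18/5b +418.605ms=6/5b
4) 1674.419ms=24/5b +418.605ms=6/5b
5) 2093.023ms=6b +1046.512ms=3b
6) 3139.535ms=9b +1046.512ms=3b
Σ=12b of 12 (172bpm 6/8) — PASS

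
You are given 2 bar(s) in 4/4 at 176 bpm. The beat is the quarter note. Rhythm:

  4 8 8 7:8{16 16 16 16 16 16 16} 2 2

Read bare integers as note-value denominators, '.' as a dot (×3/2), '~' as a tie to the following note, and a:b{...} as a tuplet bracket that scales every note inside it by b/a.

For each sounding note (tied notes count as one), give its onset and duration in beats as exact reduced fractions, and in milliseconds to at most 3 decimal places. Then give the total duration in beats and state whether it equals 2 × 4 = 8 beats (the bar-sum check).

1) 0.0ms=0b +340.909ms=1b
2) 340.909ms=1b +170.455ms=1/2b
3) 511.364ms=3/2b +170.455ms=1/2b
4) 681.818ms=2b +97.403ms=2/7b
5) 779.221ms=16/7b +97.403ms=2/7b
6) 876.623ms=18/7b +97.403ms=2/7b
7) 974.026ms=20/7b +97.403ms=2/7b
8) 1071.429ms=22/7b +97.403ms=2/7b
9) 1168.831ms=24/7b +97.403ms=2/7b
10) 1266.234ms=26/7b +97.403ms=2/7b
11) 1363.636ms=4b +681.818ms=2b
12) 2045.455ms=6b +681.818ms=2b
Σ=8b of 8 (176bpm 4/4) — PASS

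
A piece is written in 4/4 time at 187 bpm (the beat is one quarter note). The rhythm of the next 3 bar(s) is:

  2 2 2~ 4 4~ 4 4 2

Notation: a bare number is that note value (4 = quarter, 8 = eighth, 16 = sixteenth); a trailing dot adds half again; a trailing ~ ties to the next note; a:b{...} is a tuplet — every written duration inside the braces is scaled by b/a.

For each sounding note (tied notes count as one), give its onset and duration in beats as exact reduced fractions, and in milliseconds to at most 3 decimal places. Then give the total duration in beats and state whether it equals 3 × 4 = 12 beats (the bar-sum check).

1) 0.0ms=0b +641.711ms=2b
2) 641.711ms=2b +641.711ms=2b
3) 1283.422ms=4b +962.567ms=3b
4) 2245.989ms=7b +641.711ms=2b
5) 2887.701ms=9b +320.856ms=1b
6) 3208.556ms=10b +641.711ms=2b
Σ=12b of 12 (187bpm 4/4) — PASS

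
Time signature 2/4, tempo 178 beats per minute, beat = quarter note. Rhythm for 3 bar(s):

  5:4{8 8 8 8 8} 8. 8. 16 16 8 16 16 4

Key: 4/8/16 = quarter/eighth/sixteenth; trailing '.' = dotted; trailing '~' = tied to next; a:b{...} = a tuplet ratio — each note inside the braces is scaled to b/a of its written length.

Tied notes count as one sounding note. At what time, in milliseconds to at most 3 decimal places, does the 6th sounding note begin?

1. 0.0ms @ 0 + 134.831ms (2/5)
2. 134.831ms @ 2/5 + 134.831ms (2/5)
3. 269.663ms @ 4/5 + 134.831ms (2/5)
4. 404.494ms @ 6/5 + 134.831ms (2/5)
5. 539.326ms @ 8/5 + 134.831ms (2/5)
6. 674.157ms @ 2 + 252.809ms (3/4)
7. 926.966ms @ 11/4 + 252.809ms (3/4)
8. 1179.775ms @ 7/2 + 84.27ms (1/4)
9. 1264.045ms @ 15/4 + 84.27ms (1/4)
10. 1348.315ms @ 4 + 168.539ms (1/2)
11. 1516.854ms @ 9/2 + 84.27ms (1/4)
12. 1601.124ms @ 19/4 + 84.27ms (1/4)
13. 1685.393ms @ 5 + 337.079ms (1)

note 6 onset = 2b = 674.157ms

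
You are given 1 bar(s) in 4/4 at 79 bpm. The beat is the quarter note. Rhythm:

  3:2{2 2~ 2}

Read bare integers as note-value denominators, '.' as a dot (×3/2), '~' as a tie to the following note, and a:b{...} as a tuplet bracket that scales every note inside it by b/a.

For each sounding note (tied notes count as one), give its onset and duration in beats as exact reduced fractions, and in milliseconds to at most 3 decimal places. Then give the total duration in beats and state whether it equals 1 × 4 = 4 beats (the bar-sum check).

1) 0.0ms=0b +1012.658ms=4/3b
2) 1012.658ms=4/3b +2025.316ms=8/3b
Σ=4b of 4 (79bpm 4/4) — PASS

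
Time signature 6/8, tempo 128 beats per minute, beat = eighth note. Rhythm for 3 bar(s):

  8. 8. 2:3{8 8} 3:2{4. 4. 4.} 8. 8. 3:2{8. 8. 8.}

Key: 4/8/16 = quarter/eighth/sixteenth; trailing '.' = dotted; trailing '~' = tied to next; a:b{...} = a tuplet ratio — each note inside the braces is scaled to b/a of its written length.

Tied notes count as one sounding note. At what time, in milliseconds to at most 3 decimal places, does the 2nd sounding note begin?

note 2 onset = 3/2b = 703.125ms

1. 0.0ms @ 0 + 703.125ms (3/2)
2. 703.125ms @ 3/2 + 703.125ms (3/2)
3. 1406.25ms @ 3 + 703.125ms (3/2)
4. 2109.375ms @ 9/2 + 703.125ms (3/2)
5. 2812.5ms @ 6 + 937.5ms (2)
6. 3750.0ms @ 8 + 937.5ms (2)
7. 4687.5ms @ 10 + 937.5ms (2)
8. 5625.0ms @ 12 + 703.125ms (3/2)
9. 6328.125ms @ 27/2 + 703.125ms (3/2)
10. 7031.25ms @ 15 + 468.75ms (1)
11. 7500.0ms @ 16 + 468.75ms (1)
12. 7968.75ms @ 17 + 468.75ms (1)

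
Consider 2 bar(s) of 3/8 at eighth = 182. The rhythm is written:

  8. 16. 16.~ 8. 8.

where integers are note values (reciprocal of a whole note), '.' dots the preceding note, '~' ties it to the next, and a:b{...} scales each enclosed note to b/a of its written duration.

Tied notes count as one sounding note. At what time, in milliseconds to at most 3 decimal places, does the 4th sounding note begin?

1. 0.0ms @ 0 + 494.505ms (3/2)
2. 494.505ms @ 3/2 + 247.253ms (3/4)
3. 741.758ms @ 9/4 + 741.758ms (9/4)
4. 1483.516ms @ 9/2 + 494.505ms (3/2)

note 4 onset = 9/2b = 1483.516ms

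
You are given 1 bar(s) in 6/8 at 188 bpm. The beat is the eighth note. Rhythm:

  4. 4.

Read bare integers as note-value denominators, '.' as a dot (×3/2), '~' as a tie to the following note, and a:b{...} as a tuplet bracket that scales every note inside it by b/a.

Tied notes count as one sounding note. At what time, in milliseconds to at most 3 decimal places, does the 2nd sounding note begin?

note 2 onset = 3b = 957.447ms

1. 0.0ms @ 0 + 957.447ms (3)
2. 957.447ms @ 3 + 957.447ms (3)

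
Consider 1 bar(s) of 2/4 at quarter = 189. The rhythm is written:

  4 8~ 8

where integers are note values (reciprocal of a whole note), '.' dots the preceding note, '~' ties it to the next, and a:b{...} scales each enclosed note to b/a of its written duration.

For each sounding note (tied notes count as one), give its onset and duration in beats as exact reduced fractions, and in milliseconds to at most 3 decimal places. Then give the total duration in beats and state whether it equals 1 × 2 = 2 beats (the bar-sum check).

1) 0.0ms=0b +317.46ms=1b
2) 317.46ms=1b +317.46ms=1b
Σ=2b of 2 (189bpm 2/4) — PASS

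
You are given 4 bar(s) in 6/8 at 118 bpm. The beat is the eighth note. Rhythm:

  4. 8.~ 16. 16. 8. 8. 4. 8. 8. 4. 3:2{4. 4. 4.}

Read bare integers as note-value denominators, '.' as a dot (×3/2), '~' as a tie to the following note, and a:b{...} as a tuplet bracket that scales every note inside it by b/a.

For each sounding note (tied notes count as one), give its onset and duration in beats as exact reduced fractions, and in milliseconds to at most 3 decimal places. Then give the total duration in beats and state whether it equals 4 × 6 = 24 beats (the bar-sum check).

1) 0.0ms=0b +1525.424ms=3b
2) 1525.424ms=3b +1144.068ms=9/4b
3) 2669.492ms=21/4b +381.356ms=3/4b
4) 3050.847ms=6b +762.712ms=3/2b
5) 3813.559ms=15/2b +762.712ms=3/2b
6) 4576.271ms=9b +1525.424ms=3b
7) 6101.695ms=12b +762.712ms=3/2b
8) 6864.407ms=27/2b +762.712ms=3/2b
9) 7627.119ms=15b +1525.424ms=3b
10) 9152.542ms=18b +1016.949ms=2b
11) 10169.492ms=20b +1016.949ms=2b
12) 11186.441ms=22b +1016.949ms=2b
Σ=24b of 24 (118bpm 6/8) — PASS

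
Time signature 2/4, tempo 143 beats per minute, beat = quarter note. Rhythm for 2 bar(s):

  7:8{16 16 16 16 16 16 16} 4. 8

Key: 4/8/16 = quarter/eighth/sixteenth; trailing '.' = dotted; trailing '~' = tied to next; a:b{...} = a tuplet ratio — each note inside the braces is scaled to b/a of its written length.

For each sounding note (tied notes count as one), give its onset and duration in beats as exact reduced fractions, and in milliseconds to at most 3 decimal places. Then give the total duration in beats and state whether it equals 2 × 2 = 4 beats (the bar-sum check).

1) 0.0ms=0b +119.88ms=2/7b
2) 119.88ms=2/7b +119.88ms=2/7b
3) 239.76ms=4/7b +119.88ms=2/7b
4) 359.64ms=6/7b +119.88ms=2/7b
5) 479.52ms=8/7b +119.88ms=2/7b
6) 599.401ms=10/7b +119.88ms=2/7b
7) 719.281ms=12/7b +119.88ms=2/7b
8) 839.161ms=2b +629.371ms=3/2b
9) 1468.531ms=7/2b +209.79ms=1/2b
Σ=4b of 4 (143bpm 2/4) — PASS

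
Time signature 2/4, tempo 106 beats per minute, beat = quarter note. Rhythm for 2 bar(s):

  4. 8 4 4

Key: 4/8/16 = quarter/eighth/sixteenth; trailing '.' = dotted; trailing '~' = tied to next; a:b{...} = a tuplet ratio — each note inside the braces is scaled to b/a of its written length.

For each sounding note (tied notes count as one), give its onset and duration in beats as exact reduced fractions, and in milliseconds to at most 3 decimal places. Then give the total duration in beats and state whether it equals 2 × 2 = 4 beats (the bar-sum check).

1) 0.0ms=0b +849.057ms=3/2b
2) 849.057ms=3/2b +283.019ms=1/2b
3) 1132.075ms=2b +566.038ms=1b
4) 1698.113ms=3b +566.038ms=1b
Σ=4b of 4 (106bpm 2/4) — PASS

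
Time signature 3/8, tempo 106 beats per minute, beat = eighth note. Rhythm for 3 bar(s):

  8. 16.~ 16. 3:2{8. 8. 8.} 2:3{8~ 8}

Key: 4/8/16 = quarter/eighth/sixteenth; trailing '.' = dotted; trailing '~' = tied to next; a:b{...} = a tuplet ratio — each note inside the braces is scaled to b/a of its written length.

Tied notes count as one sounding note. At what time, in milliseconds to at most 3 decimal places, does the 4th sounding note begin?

1. 0.0ms @ 0 + 849.057ms (3/2)
2. 849.057ms @ 3/2 + 849.057ms (3/2)
3. 1698.113ms @ 3 + 566.038ms (1)
4. 2264.151ms @ 4 + 566.038ms (1)
5. 2830.189ms @ 5 + 566.038ms (1)
6. 3396.226ms @ 6 + 1698.113ms (3)

note 4 onset = 4b = 2264.151ms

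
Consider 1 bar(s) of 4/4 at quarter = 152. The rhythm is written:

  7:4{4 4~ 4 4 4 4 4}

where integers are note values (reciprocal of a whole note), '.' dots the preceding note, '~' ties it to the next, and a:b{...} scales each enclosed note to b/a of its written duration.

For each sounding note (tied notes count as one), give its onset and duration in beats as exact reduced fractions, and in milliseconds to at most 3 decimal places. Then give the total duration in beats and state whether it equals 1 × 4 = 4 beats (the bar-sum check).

1) 0.0ms=0b +225.564ms=4/7b
2) 225.564ms=4/7b +451.128ms=8/7b
3) 676.692ms=12/7b +225.564ms=4/7b
4) 902.256ms=16/7b +225.564ms=4/7b
5) 1127.82ms=20/7b +225.564ms=4/7b
6) 1353.383ms=24/7b +225.564ms=4/7b
Σ=4b of 4 (152bpm 4/4) — PASS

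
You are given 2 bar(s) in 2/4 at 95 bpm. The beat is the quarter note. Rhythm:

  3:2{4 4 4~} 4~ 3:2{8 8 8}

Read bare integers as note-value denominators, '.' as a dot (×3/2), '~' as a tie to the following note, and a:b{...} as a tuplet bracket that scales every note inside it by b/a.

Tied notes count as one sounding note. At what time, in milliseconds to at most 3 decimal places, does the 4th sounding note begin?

1. 0.0ms @ 0 + 421.053ms (2/3)
2. 421.053ms @ 2/3 + 421.053ms (2/3)
3. 842.105ms @ 4/3 + 1263.158ms (2)
4. 2105.263ms @ 10/3 + 210.526ms (1/3)
5. 2315.789ms @ 11/3 + 210.526ms (1/3)

note 4 onset = 10/3b = 2105.263ms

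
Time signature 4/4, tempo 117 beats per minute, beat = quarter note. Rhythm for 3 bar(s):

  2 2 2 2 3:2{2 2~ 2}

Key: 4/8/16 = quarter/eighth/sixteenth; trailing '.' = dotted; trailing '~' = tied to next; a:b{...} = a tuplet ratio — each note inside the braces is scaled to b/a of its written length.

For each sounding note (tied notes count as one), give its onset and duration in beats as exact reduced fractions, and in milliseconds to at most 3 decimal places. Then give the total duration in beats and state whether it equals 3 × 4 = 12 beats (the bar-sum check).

1) 0.0ms=0b +1025.641ms=2b
2) 1025.641ms=2b +1025.641ms=2b
3) 2051.282ms=4b +1025.641ms=2b
4) 3076.923ms=6b +1025.641ms=2b
5) 4102.564ms=8b +683.761ms=4/3b
6) 4786.325ms=28/3b +1367.521ms=8/3b
Σ=12b of 12 (117bpm 4/4) — PASS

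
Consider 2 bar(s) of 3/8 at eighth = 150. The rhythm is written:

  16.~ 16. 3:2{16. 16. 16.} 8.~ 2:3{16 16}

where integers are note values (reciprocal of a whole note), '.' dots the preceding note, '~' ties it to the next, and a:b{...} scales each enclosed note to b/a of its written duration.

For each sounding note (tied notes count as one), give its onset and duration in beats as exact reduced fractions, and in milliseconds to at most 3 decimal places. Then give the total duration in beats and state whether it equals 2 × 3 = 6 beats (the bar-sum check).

1) 0.0ms=0b +600.0ms=3/2b
2) 600.0ms=3/2b +200.0ms=1/2b
3) 800.0ms=2b +200.0ms=1/2b
4) 1000.0ms=5/2b +200.0ms=1/2b
5) 1200.0ms=3b +900.0ms=9/4b
6) 2100.0ms=21/4b +300.0ms=3/4b
Σ=6b of 6 (150bpm 3/8) — PASS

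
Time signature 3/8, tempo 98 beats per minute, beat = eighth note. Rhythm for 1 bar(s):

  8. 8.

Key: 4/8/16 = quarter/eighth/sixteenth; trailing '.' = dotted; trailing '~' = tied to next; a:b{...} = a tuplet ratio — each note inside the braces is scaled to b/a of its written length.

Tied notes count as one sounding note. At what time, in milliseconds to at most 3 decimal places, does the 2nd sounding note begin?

note 2 onset = 3/2b = 918.367ms

1. 0.0ms @ 0 + 918.367ms (3/2)
2. 918.367ms @ 3/2 + 918.367ms (3/2)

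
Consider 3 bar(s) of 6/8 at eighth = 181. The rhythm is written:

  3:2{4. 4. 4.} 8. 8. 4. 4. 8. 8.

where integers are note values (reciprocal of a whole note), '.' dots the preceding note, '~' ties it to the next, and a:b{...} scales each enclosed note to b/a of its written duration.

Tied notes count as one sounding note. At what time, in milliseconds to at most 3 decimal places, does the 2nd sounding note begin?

1. 0.0ms @ 0 + 662.983ms (2)
2. 662.983ms @ 2 + 662.983ms (2)
3. 1325.967ms @ 4 + 662.983ms (2)
4. 1988.95ms @ 6 + 497.238ms (3/2)
5. 2486.188ms @ 15/2 + 497.238ms (3/2)
6. 2983.425ms @ 9 + 994.475ms (3)
7. 3977.901ms @ 12 + 994.475ms (3)
8. 4972.376ms @ 15 + 497.238ms (3/2)
9. 5469.613ms @ 33/2 + 497.238ms (3/2)

note 2 onset = 2b = 662.983ms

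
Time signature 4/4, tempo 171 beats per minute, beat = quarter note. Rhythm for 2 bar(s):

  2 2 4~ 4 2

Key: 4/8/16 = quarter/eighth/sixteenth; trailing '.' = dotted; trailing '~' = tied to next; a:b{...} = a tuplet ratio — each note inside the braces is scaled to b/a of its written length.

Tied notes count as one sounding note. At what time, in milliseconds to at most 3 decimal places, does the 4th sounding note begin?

1. 0.0ms @ 0 + 701.754ms (2)
2. 701.754ms @ 2 + 701.754ms (2)
3. 1403.509ms @ 4 + 701.754ms (2)
4. 2105.263ms @ 6 + 701.754ms (2)

note 4 onset = 6b = 2105.263ms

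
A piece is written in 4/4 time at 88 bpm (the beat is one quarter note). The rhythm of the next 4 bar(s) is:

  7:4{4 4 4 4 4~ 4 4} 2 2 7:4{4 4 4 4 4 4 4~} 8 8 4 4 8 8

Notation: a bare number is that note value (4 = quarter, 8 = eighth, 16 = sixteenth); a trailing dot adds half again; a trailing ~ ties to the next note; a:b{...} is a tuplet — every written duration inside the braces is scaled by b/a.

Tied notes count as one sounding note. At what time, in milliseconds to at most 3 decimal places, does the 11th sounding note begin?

note 11 onset = 64/7b = 6233.766ms

1. 0.0ms @ 0 + 389.61ms (4/7)
2. 389.61ms @ 4/7 + 389.61ms (4/7)
3. 779.221ms @ 8/7 + 389.61ms (4/7)
4. 1168.831ms @ 12/7 + 389.61ms (4/7)
5. 1558.442ms @ 16/7 + 779.221ms (8/7)
6. 2337.662ms @ 24/7 + 389.61ms (4/7)
7. 2727.273ms @ 4 + 1363.636ms (2)
8. 4090.909ms @ 6 + 1363.636ms (2)
9. 5454.545ms @ 8 + 389.61ms (4/7)
10. 5844.156ms @ 60/7 + 389.61ms (4/7)
11. 6233.766ms @ 64/7 + 389.61ms (4/7)
12. 6623.377ms @ 68/7 + 389.61ms (4/7)
13. 7012.987ms @ 72/7 + 389.61ms (4/7)
14. 7402.597ms @ 76/7 + 389.61ms (4/7)
15. 7792.208ms @ 80/7 + 730.519ms (15/14)
16. 8522.727ms @ 25/2 + 340.909ms (1/2)
17. 8863.636ms @ 13 + 681.818ms (1)
18. 9545.455ms @ 14 + 681.818ms (1)
19. 10227.273ms @ 15 + 340.909ms (1/2)
20. 10568.182ms @ 31/2 + 340.909ms (1/2)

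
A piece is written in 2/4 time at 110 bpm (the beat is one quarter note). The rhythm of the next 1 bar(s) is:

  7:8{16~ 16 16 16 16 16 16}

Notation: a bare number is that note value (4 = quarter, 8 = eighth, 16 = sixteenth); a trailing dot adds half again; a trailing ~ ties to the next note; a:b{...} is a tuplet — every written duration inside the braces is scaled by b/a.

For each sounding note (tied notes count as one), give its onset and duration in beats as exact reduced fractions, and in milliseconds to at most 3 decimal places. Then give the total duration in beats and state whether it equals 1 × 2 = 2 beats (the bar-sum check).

1) 0.0ms=0b +311.688ms=4/7b
2) 311.688ms=4/7b +155.844ms=2/7b
3) 467.532ms=6/7b +155.844ms=2/7b
4) 623.377ms=8/7b +155.844ms=2/7b
5) 779.221ms=10/7b +155.844ms=2/7b
6) 935.065ms=12/7b +155.844ms=2/7b
Σ=2b of 2 (110bpm 2/4) — PASS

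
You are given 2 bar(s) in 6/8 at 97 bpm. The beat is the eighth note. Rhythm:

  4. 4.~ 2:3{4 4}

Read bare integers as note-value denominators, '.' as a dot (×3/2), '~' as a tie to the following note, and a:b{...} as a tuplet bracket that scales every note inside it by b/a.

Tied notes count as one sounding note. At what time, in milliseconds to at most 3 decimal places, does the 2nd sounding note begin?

note 2 onset = 3b = 1855.67ms

1. 0.0ms @ 0 + 1855.67ms (3)
2. 1855.67ms @ 3 + 3711.34ms (6)
3. 5567.01ms @ 9 + 1855.67ms (3)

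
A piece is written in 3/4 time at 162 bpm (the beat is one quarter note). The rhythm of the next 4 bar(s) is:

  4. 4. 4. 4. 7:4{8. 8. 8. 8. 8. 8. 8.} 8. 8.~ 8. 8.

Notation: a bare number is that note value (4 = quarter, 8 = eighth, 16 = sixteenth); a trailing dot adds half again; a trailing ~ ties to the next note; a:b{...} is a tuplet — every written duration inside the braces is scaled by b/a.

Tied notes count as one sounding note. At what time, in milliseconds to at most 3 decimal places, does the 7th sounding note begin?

note 7 onset = 48/7b = 2539.683ms

1. 0.0ms @ 0 + 555.556ms (3/2)
2. 555.556ms @ 3/2 + 555.556ms (3/2)
3. 1111.111ms @ 3 + 555.556ms (3/2)
4. 1666.667ms @ 9/2 + 555.556ms (3/2)
5. 2222.222ms @ 6 + 158.73ms (3/7)
6. 2380.952ms @ 45/7 + 158.73ms (3/7)
7. 2539.683ms @ 48/7 + 158.73ms (3/7)
8. 2698.413ms @ 51/7 + 158.73ms (3/7)
9. 2857.143ms @ 54/7 + 158.73ms (3/7)
10. 3015.873ms @ 57/7 + 158.73ms (3/7)
11. 3174.603ms @ 60/7 + 158.73ms (3/7)
12. 3333.333ms @ 9 + 277.778ms (3/4)
13. 3611.111ms @ 39/4 + 555.556ms (3/2)
14. 4166.667ms @ 45/4 + 277.778ms (3/4)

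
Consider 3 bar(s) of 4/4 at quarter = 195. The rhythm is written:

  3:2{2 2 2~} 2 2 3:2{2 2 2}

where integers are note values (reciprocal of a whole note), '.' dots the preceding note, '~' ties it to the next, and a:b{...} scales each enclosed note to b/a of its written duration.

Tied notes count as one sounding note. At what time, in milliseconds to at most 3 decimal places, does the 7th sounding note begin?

note 7 onset = 32/3b = 3282.051ms

1. 0.0ms @ 0 + 410.256ms (4/3)
2. 410.256ms @ 4/3 + 410.256ms (4/3)
3. 820.513ms @ 8/3 + 1025.641ms (10/3)
4. 1846.154ms @ 6 + 615.385ms (2)
5. 2461.538ms @ 8 + 410.256ms (4/3)
6. 2871.795ms @ 28/3 + 410.256ms (4/3)
7. 3282.051ms @ 32/3 + 410.256ms (4/3)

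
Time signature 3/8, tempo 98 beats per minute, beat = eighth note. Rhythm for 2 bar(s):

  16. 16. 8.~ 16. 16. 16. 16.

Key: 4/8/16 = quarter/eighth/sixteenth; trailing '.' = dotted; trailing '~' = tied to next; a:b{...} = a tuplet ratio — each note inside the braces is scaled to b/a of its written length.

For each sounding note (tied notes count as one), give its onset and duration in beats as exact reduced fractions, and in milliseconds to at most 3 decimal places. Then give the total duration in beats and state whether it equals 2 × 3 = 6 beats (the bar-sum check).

1) 0.0ms=0b +459.184ms=3/4b
2) 459.184ms=3/4b +459.184ms=3/4b
3) 918.367ms=3/2b +1377.551ms=9/4b
4) 2295.918ms=15/4b +459.184ms=3/4b
5) 2755.102ms=9/2b +459.184ms=3/4b
6) 3214.286ms=21/4b +459.184ms=3/4b
Σ=6b of 6 (98bpm 3/8) — PASS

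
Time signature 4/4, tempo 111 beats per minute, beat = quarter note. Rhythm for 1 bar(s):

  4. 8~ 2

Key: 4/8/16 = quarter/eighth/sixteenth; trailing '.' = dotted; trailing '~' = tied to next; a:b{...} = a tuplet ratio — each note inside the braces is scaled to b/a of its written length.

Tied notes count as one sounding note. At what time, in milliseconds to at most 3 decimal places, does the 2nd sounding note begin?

1. 0.0ms @ 0 + 810.811ms (3/2)
2. 810.811ms @ 3/2 + 1351.351ms (5/2)

note 2 onset = 3/2b = 810.811ms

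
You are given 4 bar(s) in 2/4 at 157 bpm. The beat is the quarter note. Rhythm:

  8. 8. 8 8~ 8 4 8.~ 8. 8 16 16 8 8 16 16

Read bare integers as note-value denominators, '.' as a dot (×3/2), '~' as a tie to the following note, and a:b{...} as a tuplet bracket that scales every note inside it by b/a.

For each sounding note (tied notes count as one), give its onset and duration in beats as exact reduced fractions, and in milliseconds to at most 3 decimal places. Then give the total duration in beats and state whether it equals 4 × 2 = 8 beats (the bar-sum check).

1) 0.0ms=0b +286.624ms=3/4b
2) 286.624ms=3/4b +286.624ms=3/4b
3) 573.248ms=3/2b +191.083ms=1/2b
4) 764.331ms=2b +382.166ms=1b
5) 1146.497ms=3b +382.166ms=1b
6) 1528.662ms=4b +573.248ms=3/2b
7) 2101.911ms=11/2b +191.083ms=1/2b
8) 2292.994ms=6b +95.541ms=1/4b
9) 2388.535ms=25/4b +95.541ms=1/4b
10) 2484.076ms=13/2b +191.083ms=1/2b
11) 2675.159ms=7b +191.083ms=1/2b
12) 2866.242ms=15/2b +95.541ms=1/4b
13) 2961.783ms=31/4b +95.541ms=1/4b
Σ=8b of 8 (157bpm 2/4) — PASS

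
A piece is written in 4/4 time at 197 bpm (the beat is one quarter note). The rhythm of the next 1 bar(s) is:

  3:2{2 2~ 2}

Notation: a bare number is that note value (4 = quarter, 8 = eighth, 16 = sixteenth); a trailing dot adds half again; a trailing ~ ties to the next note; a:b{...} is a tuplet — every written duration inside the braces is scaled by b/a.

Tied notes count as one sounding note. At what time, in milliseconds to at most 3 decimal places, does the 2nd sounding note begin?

1. 0.0ms @ 0 + 406.091ms (4/3)
2. 406.091ms @ 4/3 + 812.183ms (8/3)

note 2 onset = 4/3b = 406.091ms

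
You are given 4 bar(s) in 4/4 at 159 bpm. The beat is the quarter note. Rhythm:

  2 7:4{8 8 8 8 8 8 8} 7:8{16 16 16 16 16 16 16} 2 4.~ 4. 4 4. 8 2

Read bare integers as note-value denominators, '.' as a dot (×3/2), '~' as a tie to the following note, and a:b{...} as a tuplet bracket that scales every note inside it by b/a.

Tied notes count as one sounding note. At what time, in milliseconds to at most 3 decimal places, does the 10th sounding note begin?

note 10 onset = 30/7b = 1617.251ms

1. 0.0ms @ 0 + 754.717ms (2)
2. 754.717ms @ 2 + 107.817ms (2/7)
3. 862.534ms @ 16/7 + 107.817ms (2/7)
4. 970.35ms @ 18/7 + 107.817ms (2/7)
5. 1078.167ms @ 20/7 + 107.817ms (2/7)
6. 1185.984ms @ 22/7 + 107.817ms (2/7)
7. 1293.801ms @ 24/7 + 107.817ms (2/7)
8. 1401.617ms @ 26/7 + 107.817ms (2/7)
9. 1509.434ms @ 4 + 107.817ms (2/7)
10. 1617.251ms @ 30/7 + 107.817ms (2/7)
11. 1725.067ms @ 32/7 + 107.817ms (2/7)
12. 1832.884ms @ 34/7 + 107.817ms (2/7)
13. 1940.701ms @ 36/7 + 107.817ms (2/7)
14. 2048.518ms @ 38/7 + 107.817ms (2/7)
15. 2156.334ms @ 40/7 + 107.817ms (2/7)
16. 2264.151ms @ 6 + 754.717ms (2)
17. 3018.868ms @ 8 + 1132.075ms (3)
18. 4150.943ms @ 11 + 377.358ms (1)
19. 4528.302ms @ 12 + 566.038ms (3/2)
20. 5094.34ms @ 27/2 + 188.679ms (1/2)
21. 5283.019ms @ 14 + 754.717ms (2)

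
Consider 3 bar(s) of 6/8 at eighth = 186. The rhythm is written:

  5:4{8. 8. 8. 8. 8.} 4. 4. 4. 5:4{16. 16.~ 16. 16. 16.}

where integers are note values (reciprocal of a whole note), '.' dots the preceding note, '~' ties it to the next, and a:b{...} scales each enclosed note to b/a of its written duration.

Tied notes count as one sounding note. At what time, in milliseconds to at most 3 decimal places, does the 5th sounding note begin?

note 5 onset = 24/5b = 1548.387ms

1. 0.0ms @ 0 + 387.097ms (6/5)
2. 387.097ms @ 6/5 + 387.097ms (6/5)
3. 774.194ms @ 12/5 + 387.097ms (6/5)
4. 1161.29ms @ 18/5 + 387.097ms (6/5)
5. 1548.387ms @ 24/5 + 387.097ms (6/5)
6. 1935.484ms @ 6 + 967.742ms (3)
7. 2903.226ms @ 9 + 967.742ms (3)
8. 3870.968ms @ 12 + 967.742ms (3)
9. 4838.71ms @ 15 + 193.548ms (3/5)
10. 5032.258ms @ 78/5 + 387.097ms (6/5)
11. 5419.355ms @ 84/5 + 193.548ms (3/5)
12. 5612.903ms @ 87/5 + 193.548ms (3/5)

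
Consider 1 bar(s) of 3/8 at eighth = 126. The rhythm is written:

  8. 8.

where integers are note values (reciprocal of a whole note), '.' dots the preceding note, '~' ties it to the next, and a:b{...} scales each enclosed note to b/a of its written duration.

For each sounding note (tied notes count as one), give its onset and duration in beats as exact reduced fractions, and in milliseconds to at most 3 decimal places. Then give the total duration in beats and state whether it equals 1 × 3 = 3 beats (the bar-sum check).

1) 0.0ms=0b +714.286ms=3/2b
2) 714.286ms=3/2b +714.286ms=3/2b
Σ=3b of 3 (126bpm 3/8) — PASS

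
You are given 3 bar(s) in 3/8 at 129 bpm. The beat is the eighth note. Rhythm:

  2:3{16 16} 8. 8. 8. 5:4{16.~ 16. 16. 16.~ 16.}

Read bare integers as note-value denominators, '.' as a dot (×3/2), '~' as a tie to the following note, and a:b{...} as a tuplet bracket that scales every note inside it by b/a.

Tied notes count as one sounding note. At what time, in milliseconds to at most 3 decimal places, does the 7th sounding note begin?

note 7 onset = 36/5b = 3348.837ms

1. 0.0ms @ 0 + 348.837ms (3/4)
2. 348.837ms @ 3/4 + 348.837ms (3/4)
3. 697.674ms @ 3/2 + 697.674ms (3/2)
4. 1395.349ms @ 3 + 697.674ms (3/2)
5. 2093.023ms @ 9/2 + 697.674ms (3/2)
6. 2790.698ms @ 6 + 558.14ms (6/5)
7. 3348.837ms @ 36/5 + 279.07ms (3/5)
8. 3627.907ms @ 39/5 + 558.14ms (6/5)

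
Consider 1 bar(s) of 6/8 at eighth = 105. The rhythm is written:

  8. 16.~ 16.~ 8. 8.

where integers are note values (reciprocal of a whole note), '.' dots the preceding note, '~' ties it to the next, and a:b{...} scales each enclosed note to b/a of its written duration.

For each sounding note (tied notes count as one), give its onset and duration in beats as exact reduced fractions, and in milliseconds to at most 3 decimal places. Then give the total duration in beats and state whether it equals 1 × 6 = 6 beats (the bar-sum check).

1) 0.0ms=0b +857.143ms=3/2b
2) 857.143ms=3/2b +1714.286ms=3b
3) 2571.429ms=9/2b +857.143ms=3/2b
Σ=6b of 6 (105bpm 6/8) — PASS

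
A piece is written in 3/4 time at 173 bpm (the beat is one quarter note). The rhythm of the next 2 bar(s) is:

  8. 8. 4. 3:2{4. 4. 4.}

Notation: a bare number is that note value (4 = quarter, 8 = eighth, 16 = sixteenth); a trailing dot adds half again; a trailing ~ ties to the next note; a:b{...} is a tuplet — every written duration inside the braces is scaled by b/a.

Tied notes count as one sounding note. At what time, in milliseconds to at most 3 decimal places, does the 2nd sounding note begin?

1. 0.0ms @ 0 + 260.116ms (3/4)
2. 260.116ms @ 3/4 + 260.116ms (3/4)
3. 520.231ms @ 3/2 + 520.231ms (3/2)
4. 1040.462ms @ 3 + 346.821ms (1)
5. 1387.283ms @ 4 + 346.821ms (1)
6. 1734.104ms @ 5 + 346.821ms (1)

note 2 onset = 3/4b = 260.116ms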